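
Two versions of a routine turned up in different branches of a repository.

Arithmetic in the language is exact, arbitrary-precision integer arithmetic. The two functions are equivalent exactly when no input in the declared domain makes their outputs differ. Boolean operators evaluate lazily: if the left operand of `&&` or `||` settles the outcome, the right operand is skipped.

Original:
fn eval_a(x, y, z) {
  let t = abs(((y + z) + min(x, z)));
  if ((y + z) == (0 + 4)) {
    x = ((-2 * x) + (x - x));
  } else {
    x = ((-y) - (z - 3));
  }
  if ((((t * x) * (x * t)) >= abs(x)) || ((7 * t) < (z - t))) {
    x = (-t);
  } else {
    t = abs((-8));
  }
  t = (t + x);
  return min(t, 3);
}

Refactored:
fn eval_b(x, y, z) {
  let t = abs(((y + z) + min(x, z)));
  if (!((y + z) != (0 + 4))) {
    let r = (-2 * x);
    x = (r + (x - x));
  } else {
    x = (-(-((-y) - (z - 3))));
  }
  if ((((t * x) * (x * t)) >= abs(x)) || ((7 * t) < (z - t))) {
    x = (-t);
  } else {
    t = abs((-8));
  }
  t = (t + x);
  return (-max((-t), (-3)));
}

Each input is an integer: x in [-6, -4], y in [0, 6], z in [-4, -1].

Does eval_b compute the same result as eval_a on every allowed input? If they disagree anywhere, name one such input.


Side by side, the visible changes include: comparison usage differs; also local variable names differ; also statement counts differ; also boolean connective usage differs; also min/max/abs usage differs.
Tracing x=-4, y=3, z=-1: eval_a: t = 2; ((y + z) == (0 + 4)) -> false; x = 1; ((((t * x) * (x * t)) >= abs(x)) || ((7 * t) < (z - t))) -> true; x = -2; t = 0; return 0 | eval_b: t = 2; (!((y + z) != (0 + 4))) -> false; x = 1; ((((t * x) * (x * t)) >= abs(x)) || ((7 * t) < (z - t))) -> true; x = -2; t = 0; return 0 — matching result 0.
An exhaustive pass over the 84 declared inputs shows identical outputs.
verdict: equivalent


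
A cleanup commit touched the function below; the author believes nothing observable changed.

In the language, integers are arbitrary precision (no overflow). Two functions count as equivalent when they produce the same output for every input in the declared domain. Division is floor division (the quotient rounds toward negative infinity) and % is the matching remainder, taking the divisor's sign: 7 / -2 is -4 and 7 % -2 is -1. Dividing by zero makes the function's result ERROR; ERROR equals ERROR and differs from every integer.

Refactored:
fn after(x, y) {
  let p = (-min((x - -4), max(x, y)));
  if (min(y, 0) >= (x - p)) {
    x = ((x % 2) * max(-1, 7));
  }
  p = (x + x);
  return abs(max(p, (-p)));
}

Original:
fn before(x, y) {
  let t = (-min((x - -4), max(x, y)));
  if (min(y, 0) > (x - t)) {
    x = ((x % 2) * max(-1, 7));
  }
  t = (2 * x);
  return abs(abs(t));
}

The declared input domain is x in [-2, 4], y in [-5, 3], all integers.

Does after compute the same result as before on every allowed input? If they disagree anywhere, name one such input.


Input x=-2, y=-4: 4 from before versus 0 from after.
verdict: not equivalent; witness: x=-2, y=-4


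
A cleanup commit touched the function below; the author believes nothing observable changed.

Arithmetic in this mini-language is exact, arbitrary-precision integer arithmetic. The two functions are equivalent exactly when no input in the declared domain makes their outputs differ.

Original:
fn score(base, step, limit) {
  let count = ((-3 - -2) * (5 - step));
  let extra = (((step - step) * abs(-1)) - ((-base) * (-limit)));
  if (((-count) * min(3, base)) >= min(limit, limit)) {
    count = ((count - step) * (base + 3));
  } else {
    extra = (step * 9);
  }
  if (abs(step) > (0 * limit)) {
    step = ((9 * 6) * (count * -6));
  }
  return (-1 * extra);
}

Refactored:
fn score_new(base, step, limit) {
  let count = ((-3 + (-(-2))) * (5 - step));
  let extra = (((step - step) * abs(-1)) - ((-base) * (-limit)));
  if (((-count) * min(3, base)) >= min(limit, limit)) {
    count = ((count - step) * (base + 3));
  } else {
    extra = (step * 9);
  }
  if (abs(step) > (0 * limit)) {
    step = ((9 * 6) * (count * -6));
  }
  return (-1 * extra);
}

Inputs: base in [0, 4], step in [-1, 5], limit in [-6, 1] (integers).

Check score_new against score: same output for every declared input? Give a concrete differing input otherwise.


The two are interchangeable: arithmetic usage differs, and every declared input agrees.
As a probe, take base=2, step=-1, limit=-2: score runs count = -6; extra = 4; (((-count) * min(3, base)) >= min(limit, limit)) -> true; count = -25; (abs(step) > (0 * limit)) -> true; step = 8100; return -4; score_new runs count = -6; extra = 4; (((-count) * min(3, base)) >= min(limit, limit)) -> true; count = -25; (abs(step) > (0 * limit)) -> true; step = 8100; return -4; both end at -4.
Every one of the 280 inputs gives matching results.
verdict: equivalent


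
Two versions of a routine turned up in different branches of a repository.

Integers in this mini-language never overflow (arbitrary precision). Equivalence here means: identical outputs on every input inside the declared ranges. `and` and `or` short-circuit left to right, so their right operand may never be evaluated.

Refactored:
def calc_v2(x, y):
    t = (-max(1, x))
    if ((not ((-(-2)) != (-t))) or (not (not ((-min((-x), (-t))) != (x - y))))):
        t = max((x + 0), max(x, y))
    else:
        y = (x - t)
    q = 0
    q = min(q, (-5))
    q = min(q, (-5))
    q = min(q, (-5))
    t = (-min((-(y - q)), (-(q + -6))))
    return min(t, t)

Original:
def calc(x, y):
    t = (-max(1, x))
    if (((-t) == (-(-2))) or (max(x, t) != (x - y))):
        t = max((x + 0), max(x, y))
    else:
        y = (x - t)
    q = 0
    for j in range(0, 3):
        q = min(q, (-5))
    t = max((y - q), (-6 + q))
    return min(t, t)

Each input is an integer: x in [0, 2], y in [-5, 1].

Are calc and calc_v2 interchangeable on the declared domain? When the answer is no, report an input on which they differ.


Side by side, the visible changes include: comparison usage differs; constant usage differs; boolean connective usage differs; statement counts differ; min/max/abs usage differs; local variable names differ; loop structure differs.
Tracing x=2, y=-2: calc: t := -2 | (((-t) == (-(-2))) or (max(x, t) != (x - y))): true | t := 2 | q := 0 | iter j=0: | q := -5 | iter j=1: | q := -5 | iter j=2: | q := -5 | t := 3 | result 3 | calc_v2: t := -2 | ((not ((-(-2)) != (-t))) or (not (not ((-min((-x), (-t))) != (x - y))))): true | t := 2 | q := 0 | q := -5 | q := -5 | q := -5 | t := 3 | result 3 — matching result 3.
Sweeping the whole domain (21 inputs) finds no disagreement.
verdict: equivalent


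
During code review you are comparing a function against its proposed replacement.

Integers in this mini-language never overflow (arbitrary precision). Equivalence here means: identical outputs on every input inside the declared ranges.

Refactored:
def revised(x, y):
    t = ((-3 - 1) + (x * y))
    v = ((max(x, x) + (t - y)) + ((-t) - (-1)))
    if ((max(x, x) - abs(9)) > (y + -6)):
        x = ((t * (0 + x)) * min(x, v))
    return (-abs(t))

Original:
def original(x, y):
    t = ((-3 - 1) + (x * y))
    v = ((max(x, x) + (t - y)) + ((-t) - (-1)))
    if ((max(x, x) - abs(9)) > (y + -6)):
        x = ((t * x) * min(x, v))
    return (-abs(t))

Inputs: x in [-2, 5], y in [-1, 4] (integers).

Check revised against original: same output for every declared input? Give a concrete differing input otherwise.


Although constant usage differs; and arithmetic usage differs, 48/48 inputs agree.
verdict: equivalent


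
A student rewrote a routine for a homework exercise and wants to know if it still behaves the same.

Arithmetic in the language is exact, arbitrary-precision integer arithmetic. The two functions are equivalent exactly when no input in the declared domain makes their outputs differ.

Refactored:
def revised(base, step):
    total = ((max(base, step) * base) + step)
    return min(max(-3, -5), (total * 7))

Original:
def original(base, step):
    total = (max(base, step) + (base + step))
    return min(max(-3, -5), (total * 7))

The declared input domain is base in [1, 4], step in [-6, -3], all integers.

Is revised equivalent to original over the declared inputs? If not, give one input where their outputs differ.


Take base=1, step=-6.
original: total := -4 | result -28
revised: total := -5 | result -35
-28 != -35, so the rewrite changes behavior.
verdict: not equivalent; witness: base=1, step=-6


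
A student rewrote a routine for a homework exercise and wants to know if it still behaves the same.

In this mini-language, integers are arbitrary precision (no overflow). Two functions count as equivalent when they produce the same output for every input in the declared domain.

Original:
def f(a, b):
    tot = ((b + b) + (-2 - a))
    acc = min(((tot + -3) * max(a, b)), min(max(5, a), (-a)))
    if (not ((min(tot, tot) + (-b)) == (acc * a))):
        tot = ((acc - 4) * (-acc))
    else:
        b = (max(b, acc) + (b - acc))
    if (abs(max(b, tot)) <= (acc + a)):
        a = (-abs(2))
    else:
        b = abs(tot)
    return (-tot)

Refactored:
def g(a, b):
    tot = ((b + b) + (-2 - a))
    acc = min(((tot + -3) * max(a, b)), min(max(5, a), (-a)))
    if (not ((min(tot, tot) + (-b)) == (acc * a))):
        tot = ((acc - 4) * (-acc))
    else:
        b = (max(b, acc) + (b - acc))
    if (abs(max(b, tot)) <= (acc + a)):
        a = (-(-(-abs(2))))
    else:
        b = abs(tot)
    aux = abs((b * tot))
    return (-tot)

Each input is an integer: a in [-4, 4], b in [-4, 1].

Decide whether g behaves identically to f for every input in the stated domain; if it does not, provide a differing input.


The two are interchangeable: min/max/abs usage differs, and arithmetic usage differs, and local variable names differ, and statement counts differ, and every declared input agrees.
One worked example (a=0, b=-2) — f: tot becomes -6; next acc becomes 0; next (not ((min(tot, tot) + (-b)) == (acc * a))) evaluates to true; next tot becomes 0; next (abs(max(b, tot)) <= (acc + a)) evaluates to true; next a becomes -2; next final value 0; g: tot becomes -6; next acc becomes 0; next (not ((min(tot, tot) + (-b)) == (acc * a))) evaluates to true; next tot becomes 0; next (abs(max(b, tot)) <= (acc + a)) evaluates to true; next a becomes -2; next aux becomes 0; next final value 0; agreement on 0.
An exhaustive pass over the 54 declared inputs shows identical outputs.
verdict: equivalent


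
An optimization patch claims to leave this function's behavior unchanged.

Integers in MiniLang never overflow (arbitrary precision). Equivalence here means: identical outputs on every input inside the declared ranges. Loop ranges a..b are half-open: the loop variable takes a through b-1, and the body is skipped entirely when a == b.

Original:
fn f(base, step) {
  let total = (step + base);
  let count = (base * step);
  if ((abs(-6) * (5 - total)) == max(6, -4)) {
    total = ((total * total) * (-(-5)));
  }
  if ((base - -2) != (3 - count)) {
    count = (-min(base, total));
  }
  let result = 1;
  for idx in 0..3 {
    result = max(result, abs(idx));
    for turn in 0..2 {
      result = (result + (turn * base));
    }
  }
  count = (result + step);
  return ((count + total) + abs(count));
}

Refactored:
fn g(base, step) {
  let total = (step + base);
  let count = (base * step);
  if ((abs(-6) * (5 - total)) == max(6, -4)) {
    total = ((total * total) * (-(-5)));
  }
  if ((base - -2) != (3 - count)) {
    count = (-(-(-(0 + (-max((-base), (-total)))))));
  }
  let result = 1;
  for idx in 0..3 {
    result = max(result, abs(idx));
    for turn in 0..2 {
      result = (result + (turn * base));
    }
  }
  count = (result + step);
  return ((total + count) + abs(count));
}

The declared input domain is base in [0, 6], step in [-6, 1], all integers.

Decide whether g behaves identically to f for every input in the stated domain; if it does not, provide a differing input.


Equivalent — the differences include constant usage differs, arithmetic usage differs, min/max/abs usage differs, yet no declared input distinguishes the two.
Tracing base=1, step=-4: f: total=-3, then count=-4, then ((abs(-6) * (5 - total)) == max(6, -4)) is false, then ((base - -2) != (3 - count)) is true, then count=3, then result=1, then (idx=0), then result=1, then (turn=0), then result=1, then (turn=1), then result=2, then (idx=1), then result=2, then (turn=0), then result=2, then (turn=1), then result=3, then (idx=2), then result=3, then (turn=0), then result=3, then (turn=1), then result=4, then count=0, then returns -3 | g: total=-3, then count=-4, then ((abs(-6) * (5 - total)) == max(6, -4)) is false, then ((base - -2) != (3 - count)) is true, then count=3, then result=1, then (idx=0), then result=1, then (turn=0), then result=1, then (turn=1), then result=2, then (idx=1), then result=2, then (turn=0), then result=2, then (turn=1), then result=3, then (idx=2), then result=3, then (turn=0), then result=3, then (turn=1), then result=4, then count=0, then returns -3 — matching result -3.
Every one of the 56 inputs gives matching results.
verdict: equivalent


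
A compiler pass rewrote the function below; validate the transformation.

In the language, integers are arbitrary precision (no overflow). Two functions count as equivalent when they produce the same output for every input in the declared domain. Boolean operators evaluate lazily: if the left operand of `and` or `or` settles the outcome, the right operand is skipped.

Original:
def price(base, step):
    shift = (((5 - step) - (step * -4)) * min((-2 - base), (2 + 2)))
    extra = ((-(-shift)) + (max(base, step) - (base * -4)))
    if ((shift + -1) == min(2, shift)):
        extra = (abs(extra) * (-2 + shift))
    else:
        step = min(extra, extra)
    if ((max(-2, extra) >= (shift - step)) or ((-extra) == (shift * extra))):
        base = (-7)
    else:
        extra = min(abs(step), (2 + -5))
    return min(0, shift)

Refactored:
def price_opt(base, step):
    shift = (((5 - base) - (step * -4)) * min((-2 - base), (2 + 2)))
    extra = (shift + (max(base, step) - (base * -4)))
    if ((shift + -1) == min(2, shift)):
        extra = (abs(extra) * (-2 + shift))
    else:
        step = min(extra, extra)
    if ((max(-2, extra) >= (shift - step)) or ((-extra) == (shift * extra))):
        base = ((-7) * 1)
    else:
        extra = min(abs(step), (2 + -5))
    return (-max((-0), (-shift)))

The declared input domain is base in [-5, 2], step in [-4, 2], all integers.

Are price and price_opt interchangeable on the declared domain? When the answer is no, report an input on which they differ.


There is a counterexample at base=-5, step=-4: -21 on one side, -18 on the other.
price: shift = -21; extra = -45; ((shift + -1) == min(2, shift)) -> false; step = -45; ((max(-2, extra) >= (shift - step)) or ((-extra) == (shift * extra))) -> false; extra = -3; return -21
price_opt: shift = -18; extra = -42; ((shift + -1) == min(2, shift)) -> false; step = -42; ((max(-2, extra) >= (shift - step)) or ((-extra) == (shift * extra))) -> false; extra = -3; return -18
verdict: not equivalent; witness: base=-5, step=-4


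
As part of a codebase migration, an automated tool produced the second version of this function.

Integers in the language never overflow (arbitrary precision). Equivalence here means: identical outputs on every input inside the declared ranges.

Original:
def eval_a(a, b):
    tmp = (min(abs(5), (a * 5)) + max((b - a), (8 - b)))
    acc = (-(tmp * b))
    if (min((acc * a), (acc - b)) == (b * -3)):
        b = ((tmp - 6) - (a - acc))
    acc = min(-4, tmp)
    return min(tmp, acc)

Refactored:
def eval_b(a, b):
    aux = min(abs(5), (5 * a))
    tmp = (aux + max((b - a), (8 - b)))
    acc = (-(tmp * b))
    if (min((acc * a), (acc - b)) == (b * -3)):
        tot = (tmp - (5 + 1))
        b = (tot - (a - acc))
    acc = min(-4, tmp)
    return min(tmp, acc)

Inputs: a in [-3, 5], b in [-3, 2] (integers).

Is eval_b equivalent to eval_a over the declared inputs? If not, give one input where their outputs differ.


The two versions differ — the changes include arithmetic usage differs; and statement counts differ; and constant usage differs; and local variable names differ.
As a probe, take a=-1, b=-2: eval_a runs tmp=5, then acc=10, then (min((acc * a), (acc - b)) == (b * -3)) is false, then acc=-4, then returns -4; eval_b runs aux=-5, then tmp=5, then acc=10, then (min((acc * a), (acc - b)) == (b * -3)) is false, then acc=-4, then returns -4; both end at -4.
Across all 54 domain points the two functions coincide.
verdict: equivalent


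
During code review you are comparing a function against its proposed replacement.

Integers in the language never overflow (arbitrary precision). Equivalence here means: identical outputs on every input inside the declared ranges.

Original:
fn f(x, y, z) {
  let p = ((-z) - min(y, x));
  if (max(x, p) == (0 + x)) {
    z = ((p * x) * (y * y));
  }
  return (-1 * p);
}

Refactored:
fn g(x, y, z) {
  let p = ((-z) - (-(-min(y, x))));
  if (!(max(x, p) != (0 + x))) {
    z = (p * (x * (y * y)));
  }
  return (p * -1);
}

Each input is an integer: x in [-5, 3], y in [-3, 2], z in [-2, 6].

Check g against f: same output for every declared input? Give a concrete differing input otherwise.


Side by side, the visible changes include: boolean connective usage differs, plus comparison usage differs.
One worked example (x=-4, y=-3, z=3) — f: p = 1; (max(x, p) == (0 + x)) -> false; return -1; g: p = 1; (!(max(x, p) != (0 + x))) -> false; return -1; agreement on -1.
Checked all 486 inputs in the declared domain: the outputs agree on every one.
verdict: equivalent


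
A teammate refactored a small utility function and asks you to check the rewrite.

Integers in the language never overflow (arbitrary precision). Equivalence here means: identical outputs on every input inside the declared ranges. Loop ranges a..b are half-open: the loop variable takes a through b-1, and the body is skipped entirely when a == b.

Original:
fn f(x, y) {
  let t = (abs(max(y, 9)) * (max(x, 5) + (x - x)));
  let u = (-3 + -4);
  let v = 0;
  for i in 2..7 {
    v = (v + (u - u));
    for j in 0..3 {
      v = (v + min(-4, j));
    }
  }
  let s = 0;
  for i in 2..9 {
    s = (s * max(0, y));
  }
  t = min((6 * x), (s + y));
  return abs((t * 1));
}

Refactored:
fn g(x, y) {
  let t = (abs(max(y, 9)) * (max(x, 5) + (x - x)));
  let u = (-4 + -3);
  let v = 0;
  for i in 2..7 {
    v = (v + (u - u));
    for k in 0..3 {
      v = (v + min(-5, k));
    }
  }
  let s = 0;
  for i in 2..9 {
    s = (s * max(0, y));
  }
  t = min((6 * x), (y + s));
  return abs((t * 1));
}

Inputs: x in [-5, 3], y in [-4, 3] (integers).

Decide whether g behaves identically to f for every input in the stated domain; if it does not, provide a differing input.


The edit looks behavioral (`-4` became `-5`), but over these ranges it never changes the outcome; all 72 inputs agree.
verdict: equivalent


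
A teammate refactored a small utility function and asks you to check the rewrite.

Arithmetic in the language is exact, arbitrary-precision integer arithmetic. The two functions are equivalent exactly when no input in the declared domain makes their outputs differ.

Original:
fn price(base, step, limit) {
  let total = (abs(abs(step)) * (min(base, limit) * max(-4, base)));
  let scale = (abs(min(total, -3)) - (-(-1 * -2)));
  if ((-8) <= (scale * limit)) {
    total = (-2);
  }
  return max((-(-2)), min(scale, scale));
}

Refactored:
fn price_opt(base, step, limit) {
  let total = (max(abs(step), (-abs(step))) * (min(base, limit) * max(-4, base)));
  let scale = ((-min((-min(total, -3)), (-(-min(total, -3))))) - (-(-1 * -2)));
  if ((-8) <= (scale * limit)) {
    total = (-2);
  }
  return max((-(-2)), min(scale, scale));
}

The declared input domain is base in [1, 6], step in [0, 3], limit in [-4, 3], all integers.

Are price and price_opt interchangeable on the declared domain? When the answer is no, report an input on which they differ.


This is a faithful refactor — min/max/abs usage differs; constant usage differs, but the computed results match everywhere.
Spot check at base=1, step=3, limit=-4 — price: total := -12 | scale := 14 | ((-8) <= (scale * limit)): false | result 14. price_opt: total := -12 | scale := 14 | ((-8) <= (scale * limit)): false | result 14. Both give 14.
Across all 192 domain points the two functions coincide.
verdict: equivalent


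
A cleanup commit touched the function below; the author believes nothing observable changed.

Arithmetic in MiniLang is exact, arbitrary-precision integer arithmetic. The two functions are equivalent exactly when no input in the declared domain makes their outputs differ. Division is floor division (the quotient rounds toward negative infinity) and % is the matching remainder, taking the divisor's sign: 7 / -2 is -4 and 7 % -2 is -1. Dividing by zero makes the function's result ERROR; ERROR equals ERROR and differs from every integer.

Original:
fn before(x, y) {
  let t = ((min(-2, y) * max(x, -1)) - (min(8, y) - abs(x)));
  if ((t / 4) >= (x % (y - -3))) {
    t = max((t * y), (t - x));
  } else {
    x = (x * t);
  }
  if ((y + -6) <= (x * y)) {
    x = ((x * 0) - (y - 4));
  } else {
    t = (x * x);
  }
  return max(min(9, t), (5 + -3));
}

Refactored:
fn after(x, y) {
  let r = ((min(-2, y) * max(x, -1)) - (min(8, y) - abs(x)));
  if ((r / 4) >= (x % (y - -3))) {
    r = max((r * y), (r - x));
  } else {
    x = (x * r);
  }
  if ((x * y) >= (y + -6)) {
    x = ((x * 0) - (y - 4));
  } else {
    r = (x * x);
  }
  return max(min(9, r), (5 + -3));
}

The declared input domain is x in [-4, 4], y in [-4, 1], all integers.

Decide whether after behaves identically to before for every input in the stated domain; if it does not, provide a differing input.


Behavior is preserved: although comparison usage differs, and local variable names differ, the outputs never diverge.
As a probe, take x=0, y=-2: before runs t := 2 | ((t / 4) >= (x % (y - -3))): true | t := 2 | ((y + -6) <= (x * y)): true | x := 6 | result 2; after runs r := 2 | ((r / 4) >= (x % (y - -3))): true | r := 2 | ((x * y) >= (y + -6)): true | x := 6 | result 2; both end at 2.
Checked all 54 inputs in the declared domain: the outputs agree on every one.
verdict: equivalent


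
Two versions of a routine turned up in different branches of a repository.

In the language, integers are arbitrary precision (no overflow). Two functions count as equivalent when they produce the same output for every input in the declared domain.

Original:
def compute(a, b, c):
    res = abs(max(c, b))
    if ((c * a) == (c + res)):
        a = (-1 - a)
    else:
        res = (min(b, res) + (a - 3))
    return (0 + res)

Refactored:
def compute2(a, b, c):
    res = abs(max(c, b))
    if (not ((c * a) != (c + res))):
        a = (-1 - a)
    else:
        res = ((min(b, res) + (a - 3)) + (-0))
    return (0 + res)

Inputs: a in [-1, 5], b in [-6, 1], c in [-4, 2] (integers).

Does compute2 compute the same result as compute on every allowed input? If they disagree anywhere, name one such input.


Side by side, the visible changes include: comparison usage differs, boolean connective usage differs, arithmetic usage differs, constant usage differs.
One worked example (a=2, b=1, c=2) — compute: res = 2; ((c * a) == (c + res)) -> true; a = -3; return 2; compute2: res = 2; (not ((c * a) != (c + res))) -> true; a = -3; return 2; agreement on 2.
An exhaustive pass over the 392 declared inputs shows identical outputs.
verdict: equivalent


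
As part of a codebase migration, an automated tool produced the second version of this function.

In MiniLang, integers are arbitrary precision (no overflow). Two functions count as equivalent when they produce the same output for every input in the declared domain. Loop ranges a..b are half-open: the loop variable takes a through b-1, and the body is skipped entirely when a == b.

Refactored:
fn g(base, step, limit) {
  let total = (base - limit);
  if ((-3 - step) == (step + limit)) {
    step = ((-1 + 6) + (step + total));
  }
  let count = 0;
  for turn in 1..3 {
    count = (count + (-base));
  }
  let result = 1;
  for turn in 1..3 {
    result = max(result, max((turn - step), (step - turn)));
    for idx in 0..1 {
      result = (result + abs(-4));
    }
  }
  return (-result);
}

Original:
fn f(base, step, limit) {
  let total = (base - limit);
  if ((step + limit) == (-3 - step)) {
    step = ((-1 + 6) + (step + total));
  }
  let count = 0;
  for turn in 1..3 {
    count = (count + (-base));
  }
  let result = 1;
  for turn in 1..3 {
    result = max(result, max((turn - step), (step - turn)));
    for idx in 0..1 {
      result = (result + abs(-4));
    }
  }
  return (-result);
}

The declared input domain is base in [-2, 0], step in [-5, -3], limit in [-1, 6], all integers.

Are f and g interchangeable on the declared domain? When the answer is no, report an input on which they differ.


Comparing the listings, the differences include: same computation, different form.
One worked example (base=0, step=-4, limit=4) — f: total becomes -4; next ((step + limit) == (-3 - step)) evaluates to false; next count becomes 0; next at turn=1:; next count becomes 0; next at turn=2:; next count becomes 0; next result becomes 1; next at turn=1:; next result becomes 5; next at idx=0:; next result becomes 9; next at turn=2:; next result becomes 9; next at idx=0:; next result becomes 13; next final value -13; g: total becomes -4; next ((-3 - step) == (step + limit)) evaluates to false; next count becomes 0; next at turn=1:; next count becomes 0; next at turn=2:; next count becomes 0; next result becomes 1; next at turn=1:; next result becomes 5; next at idx=0:; next result becomes 9; next at turn=2:; next result becomes 9; next at idx=0:; next result becomes 13; next final value -13; agreement on -13.
Every one of the 72 inputs gives matching results.
verdict: equivalent


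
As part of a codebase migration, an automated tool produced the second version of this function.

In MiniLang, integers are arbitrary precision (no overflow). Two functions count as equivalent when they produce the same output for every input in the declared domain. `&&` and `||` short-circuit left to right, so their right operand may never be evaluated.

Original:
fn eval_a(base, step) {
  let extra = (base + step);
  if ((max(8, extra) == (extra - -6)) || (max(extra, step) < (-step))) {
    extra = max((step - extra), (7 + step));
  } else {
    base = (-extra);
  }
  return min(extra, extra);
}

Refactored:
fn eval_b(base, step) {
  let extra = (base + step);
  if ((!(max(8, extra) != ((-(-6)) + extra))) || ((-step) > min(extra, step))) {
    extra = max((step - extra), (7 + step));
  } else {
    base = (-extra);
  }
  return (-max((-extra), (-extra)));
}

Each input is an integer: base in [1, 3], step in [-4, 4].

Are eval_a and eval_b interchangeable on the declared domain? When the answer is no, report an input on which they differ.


Evaluate both at base=2, step=-1.
eval_a: extra becomes 1; next ((max(8, extra) == (extra - -6)) || (max(extra, step) < (-step))) evaluates to false; next base becomes -1; next final value 1
eval_b: extra becomes 1; next ((!(max(8, extra) != ((-(-6)) + extra))) || ((-step) > min(extra, step))) evaluates to true; next extra becomes 6; next final value 6
1 against 6: the behavior changed.
verdict: not equivalent; witness: base=2, step=-1


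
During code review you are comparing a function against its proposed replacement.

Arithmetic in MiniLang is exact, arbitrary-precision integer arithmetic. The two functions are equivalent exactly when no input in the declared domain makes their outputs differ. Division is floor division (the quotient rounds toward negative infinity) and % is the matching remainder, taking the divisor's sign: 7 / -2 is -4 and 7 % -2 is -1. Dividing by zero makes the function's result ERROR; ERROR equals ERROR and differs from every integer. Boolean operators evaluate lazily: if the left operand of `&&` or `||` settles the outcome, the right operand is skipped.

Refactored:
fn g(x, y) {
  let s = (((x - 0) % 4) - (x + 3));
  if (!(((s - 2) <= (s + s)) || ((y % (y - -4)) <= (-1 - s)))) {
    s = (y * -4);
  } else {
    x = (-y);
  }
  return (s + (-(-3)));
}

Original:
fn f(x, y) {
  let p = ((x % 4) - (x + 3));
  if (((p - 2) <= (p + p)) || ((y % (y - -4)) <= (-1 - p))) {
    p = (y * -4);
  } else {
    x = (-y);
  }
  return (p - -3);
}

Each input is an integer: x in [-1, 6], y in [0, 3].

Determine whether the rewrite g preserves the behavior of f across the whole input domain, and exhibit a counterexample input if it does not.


Not equivalent: x=-1, y=0 separates them (3 vs 4).
f: p=1, then (((p - 2) <= (p + p)) || ((y % (y - -4)) <= (-1 - p))) is true, then p=0, then returns 3
g: s=1, then (!(((s - 2) <= (s + s)) || ((y % (y - -4)) <= (-1 - s)))) is false, then x=0, then returns 4
verdict: not equivalent; witness: x=-1, y=0


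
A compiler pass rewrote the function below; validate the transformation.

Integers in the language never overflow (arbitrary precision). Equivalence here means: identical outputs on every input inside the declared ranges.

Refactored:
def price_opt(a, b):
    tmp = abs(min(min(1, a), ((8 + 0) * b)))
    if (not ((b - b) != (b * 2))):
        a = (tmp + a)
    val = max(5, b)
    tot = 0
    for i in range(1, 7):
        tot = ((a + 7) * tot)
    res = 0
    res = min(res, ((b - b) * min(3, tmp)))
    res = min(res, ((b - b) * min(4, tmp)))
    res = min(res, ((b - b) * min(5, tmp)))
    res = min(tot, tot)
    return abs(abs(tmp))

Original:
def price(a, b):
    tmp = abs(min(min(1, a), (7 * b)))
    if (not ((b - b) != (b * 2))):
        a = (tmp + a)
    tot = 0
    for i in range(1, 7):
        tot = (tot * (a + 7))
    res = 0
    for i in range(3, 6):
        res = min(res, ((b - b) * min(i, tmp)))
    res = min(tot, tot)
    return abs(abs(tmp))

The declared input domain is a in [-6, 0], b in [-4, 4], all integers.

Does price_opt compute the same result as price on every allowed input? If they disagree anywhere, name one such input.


There is a counterexample at a=-6, b=-4: 28 on one side, 32 on the other.
price: tmp = 28; (not ((b - b) != (b * 2))) -> false; tot = 0; [i=1]; tot = 0; [i=2]; tot = 0; [i=3]; tot = 0; [i=4]; tot = 0; [i=5]; tot = 0; [i=6]; tot = 0; res = 0; [i=3]; res = 0; [i=4]; res = 0; [i=5]; res = 0; res = 0; return 28
price_opt: tmp = 32; (not ((b - b) != (b * 2))) -> false; val = 5; tot = 0; [i=1]; tot = 0; [i=2]; tot = 0; [i=3]; tot = 0; [i=4]; tot = 0; [i=5]; tot = 0; [i=6]; tot = 0; res = 0; res = 0; res = 0; res = 0; res = 0; return 32
verdict: not equivalent; witness: a=-6, b=-4


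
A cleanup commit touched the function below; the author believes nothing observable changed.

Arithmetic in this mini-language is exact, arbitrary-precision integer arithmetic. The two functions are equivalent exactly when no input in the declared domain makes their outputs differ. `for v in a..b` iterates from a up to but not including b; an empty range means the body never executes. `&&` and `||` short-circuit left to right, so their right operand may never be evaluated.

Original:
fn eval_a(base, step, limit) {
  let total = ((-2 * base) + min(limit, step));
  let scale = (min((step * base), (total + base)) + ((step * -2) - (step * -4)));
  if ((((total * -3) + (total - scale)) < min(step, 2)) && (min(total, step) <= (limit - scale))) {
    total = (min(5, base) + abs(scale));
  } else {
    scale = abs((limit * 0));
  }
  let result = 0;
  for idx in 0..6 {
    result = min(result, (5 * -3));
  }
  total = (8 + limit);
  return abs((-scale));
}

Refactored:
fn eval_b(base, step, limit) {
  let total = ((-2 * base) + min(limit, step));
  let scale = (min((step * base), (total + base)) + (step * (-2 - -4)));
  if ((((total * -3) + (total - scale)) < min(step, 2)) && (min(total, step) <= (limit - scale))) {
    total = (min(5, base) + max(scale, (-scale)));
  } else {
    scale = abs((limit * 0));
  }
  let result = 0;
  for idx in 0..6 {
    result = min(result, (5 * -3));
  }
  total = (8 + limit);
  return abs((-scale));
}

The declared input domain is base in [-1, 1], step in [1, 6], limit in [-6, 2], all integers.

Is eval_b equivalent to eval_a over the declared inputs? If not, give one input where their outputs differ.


The two are interchangeable: min/max/abs usage differs; also arithmetic usage differs, and every declared input agrees.
As a probe, take base=0, step=1, limit=-5: eval_a runs total := -5 | scale := -3 | ((((total * -3) + (total - scale)) < min(step, 2)) && (min(total, step) <= (limit - scale))): false | scale := 0 | result := 0 | iter idx=0: | result := -15 | iter idx=1: | result := -15 | iter idx=2: | result := -15 | iter idx=3: | result := -15 | iter idx=4: | result := -15 | iter idx=5: | result := -15 | total := 3 | result 0; eval_b runs total := -5 | scale := -3 | ((((total * -3) + (total - scale)) < min(step, 2)) && (min(total, step) <= (limit - scale))): false | scale := 0 | result := 0 | iter idx=0: | result := -15 | iter idx=1: | result := -15 | iter idx=2: | result := -15 | iter idx=3: | result := -15 | iter idx=4: | result := -15 | iter idx=5: | result := -15 | total := 3 | result 0; both end at 0.
An exhaustive pass over the 162 declared inputs shows identical outputs.
verdict: equivalent


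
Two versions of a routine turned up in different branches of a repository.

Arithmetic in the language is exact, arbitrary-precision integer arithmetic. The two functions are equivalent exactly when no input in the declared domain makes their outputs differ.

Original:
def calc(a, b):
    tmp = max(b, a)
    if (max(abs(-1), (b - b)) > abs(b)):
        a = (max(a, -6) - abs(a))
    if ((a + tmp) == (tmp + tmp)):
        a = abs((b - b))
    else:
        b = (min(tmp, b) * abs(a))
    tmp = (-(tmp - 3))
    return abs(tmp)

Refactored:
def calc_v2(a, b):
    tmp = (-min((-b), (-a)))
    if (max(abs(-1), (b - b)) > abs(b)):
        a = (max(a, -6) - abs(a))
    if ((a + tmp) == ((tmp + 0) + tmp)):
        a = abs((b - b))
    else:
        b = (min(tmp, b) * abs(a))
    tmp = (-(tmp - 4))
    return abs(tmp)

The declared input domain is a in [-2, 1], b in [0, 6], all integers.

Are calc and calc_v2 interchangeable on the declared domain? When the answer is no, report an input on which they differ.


There is a counterexample at a=-2, b=0: 3 on one side, 4 on the other.
calc: tmp := 0 | (max(abs(-1), (b - b)) > abs(b)): true | a := -4 | ((a + tmp) == (tmp + tmp)): false | b := 0 | tmp := 3 | result 3
calc_v2: tmp := 0 | (max(abs(-1), (b - b)) > abs(b)): true | a := -4 | ((a + tmp) == ((tmp + 0) + tmp)): false | b := 0 | tmp := 4 | result 4
verdict: not equivalent; witness: a=-2, b=0


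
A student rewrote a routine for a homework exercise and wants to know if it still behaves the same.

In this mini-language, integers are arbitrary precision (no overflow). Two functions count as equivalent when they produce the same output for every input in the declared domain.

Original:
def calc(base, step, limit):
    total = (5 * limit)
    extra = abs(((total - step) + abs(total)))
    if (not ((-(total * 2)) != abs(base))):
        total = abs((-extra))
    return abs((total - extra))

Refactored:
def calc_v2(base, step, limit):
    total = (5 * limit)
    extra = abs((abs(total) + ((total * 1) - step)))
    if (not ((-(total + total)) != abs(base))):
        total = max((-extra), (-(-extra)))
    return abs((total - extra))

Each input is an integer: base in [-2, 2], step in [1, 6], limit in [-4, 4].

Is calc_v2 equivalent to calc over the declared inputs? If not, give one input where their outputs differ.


Changes here: min/max/abs usage differs, and constant usage differs, and arithmetic usage differs; the full 270-point sweep finds no disagreement.
verdict: equivalent


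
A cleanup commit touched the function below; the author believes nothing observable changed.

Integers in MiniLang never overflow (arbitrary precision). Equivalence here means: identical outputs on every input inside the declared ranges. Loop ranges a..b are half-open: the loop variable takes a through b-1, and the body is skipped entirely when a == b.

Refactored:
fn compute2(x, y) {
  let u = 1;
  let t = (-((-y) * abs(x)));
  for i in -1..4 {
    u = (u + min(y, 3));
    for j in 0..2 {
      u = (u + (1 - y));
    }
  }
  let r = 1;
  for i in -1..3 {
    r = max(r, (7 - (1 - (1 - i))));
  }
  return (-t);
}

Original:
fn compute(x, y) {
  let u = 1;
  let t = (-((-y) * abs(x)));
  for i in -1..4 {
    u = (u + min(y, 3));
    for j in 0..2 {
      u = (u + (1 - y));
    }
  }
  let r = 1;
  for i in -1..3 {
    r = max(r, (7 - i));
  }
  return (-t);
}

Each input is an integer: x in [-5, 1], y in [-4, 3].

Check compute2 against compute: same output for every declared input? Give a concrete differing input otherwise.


Changes here: arithmetic usage differs, and constant usage differs; the full 56-point sweep finds no disagreement.
verdict: equivalent


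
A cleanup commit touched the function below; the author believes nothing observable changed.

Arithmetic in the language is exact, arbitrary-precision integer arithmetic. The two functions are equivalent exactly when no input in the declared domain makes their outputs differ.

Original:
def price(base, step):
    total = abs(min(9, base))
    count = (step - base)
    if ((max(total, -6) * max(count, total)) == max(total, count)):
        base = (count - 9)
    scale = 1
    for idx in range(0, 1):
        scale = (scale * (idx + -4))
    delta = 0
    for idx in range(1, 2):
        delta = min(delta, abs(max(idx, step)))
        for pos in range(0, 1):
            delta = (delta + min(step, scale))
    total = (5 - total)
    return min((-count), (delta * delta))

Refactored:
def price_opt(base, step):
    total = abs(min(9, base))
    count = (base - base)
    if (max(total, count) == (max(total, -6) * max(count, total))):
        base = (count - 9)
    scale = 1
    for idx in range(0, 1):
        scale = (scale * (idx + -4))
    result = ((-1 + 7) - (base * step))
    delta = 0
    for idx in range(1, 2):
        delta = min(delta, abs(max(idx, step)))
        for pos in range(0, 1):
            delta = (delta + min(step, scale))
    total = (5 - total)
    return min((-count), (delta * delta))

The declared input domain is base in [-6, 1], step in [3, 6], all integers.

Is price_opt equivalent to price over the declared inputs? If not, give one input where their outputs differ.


On input base=-6, step=3, price returns -9 while price_opt returns 0.
verdict: not equivalent; witness: base=-6, step=3


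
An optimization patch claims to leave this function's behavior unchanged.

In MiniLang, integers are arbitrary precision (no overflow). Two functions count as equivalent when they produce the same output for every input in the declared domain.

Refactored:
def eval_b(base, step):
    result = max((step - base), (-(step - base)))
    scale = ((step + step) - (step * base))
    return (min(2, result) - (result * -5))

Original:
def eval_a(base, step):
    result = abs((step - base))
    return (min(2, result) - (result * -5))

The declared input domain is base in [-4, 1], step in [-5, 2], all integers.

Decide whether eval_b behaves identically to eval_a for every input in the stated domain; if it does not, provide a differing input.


Comparing the listings, the differences include: min/max/abs usage differs; and local variable names differ; and statement counts differ; and arithmetic usage differs.
One worked example (base=-3, step=-4) — eval_a: result=1, then returns 6; eval_b: result=1, then scale=-20, then returns 6; agreement on 6.
Every one of the 48 inputs gives matching results.
verdict: equivalent


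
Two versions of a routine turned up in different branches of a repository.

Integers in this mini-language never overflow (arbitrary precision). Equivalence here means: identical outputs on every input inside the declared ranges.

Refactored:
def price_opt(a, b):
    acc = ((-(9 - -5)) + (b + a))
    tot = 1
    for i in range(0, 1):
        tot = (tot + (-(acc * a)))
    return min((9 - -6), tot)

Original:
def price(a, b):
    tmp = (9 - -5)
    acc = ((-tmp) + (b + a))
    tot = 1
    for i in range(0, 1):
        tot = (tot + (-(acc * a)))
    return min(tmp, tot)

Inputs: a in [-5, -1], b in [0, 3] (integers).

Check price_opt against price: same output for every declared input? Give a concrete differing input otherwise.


Equivalent. The one real change (`-5` became `-6`) has no effect anywhere in the declared ranges.
Across all 20 domain points the two functions coincide.
Spot check at a=-5, b=1 — price: tmp becomes 14; next acc becomes -18; next tot becomes 1; next at i=0:; next tot becomes -89; next final value -89. price_opt: acc becomes -18; next tot becomes 1; next at i=0:; next tot becomes -89; next final value -89. Both give -89.
verdict: equivalent
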